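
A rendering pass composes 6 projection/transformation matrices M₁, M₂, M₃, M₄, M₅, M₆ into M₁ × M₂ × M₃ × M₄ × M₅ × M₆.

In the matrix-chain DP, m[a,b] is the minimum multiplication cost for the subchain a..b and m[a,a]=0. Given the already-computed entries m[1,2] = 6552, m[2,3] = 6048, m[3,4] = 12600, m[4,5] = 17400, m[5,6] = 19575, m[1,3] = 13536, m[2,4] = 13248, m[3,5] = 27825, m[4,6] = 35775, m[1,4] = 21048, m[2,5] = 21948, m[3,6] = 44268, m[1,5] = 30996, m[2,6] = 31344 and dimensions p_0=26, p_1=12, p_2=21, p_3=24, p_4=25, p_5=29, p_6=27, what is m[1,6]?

m[1,6] = min over k∈[1,5] of m[1,k]+m[k+1,6]+p_{0}·p_k·p_{6}.
k=1: 0 + 31344 + 26·12·27 = 39768; k=2: 6552 + 44268 + 26·21·27 = 65562; k=3: 13536 + 35775 + 26·24·27 = 66159; k=4: 21048 + 19575 + 26·25·27 = 58173; k=5: 30996 + 0 + 26·29·27 = 51354.
Minimum: 39768 at k=1.

39768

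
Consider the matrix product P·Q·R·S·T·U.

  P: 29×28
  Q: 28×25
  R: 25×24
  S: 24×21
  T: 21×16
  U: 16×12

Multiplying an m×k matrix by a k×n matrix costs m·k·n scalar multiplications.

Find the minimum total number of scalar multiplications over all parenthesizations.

35424

Adjacent pairs: PQ = 29·28·25 = 20300; QR = 28·25·24 = 16800; RS = 25·24·21 = 12600; ST = 24·21·16 = 8064; TU = 21·16·12 = 4032.
Length 3: P..R: k=1: 0+16800+29·28·24=36288; k=2: 20300+0+29·25·24=37700 → min 36288 | Q..S: k=2: 0+12600+28·25·21=27300; k=3: 16800+0+28·24·21=30912 → min 27300 | R..T: k=3: 0+8064+25·24·16=17664; k=4: 12600+0+25·21·16=21000 → min 17664 | S..U: k=4: 0+4032+24·21·12=10080; k=5: 8064+0+24·16·12=12672 → min 10080.
Length 4: P..S: k=1: 0+27300+29·28·21=44352; k=2: 20300+12600+29·25·21=48125; k=3: 36288+0+29·24·21=50904 → min 44352 | Q..T: k=2: 0+17664+28·25·16=28864; k=3: 16800+8064+28·24·16=35616; k=4: 27300+0+28·21·16=36708 → min 28864 | R..U: k=3: 0+10080+25·24·12=17280; k=4: 12600+4032+25·21·12=22932; k=5: 17664+0+25·16·12=22464 → min 17280.
Length 5: P..T: k=1: 0+28864+29·28·16=41856; k=2: 20300+17664+29·25·16=49564; k=3: 36288+8064+29·24·16=55488; k=4: 44352+0+29·21·16=54096 → min 41856 | Q..U: k=2: 0+17280+28·25·12=25680; k=3: 16800+10080+28·24·12=34944; k=4: 27300+4032+28·21·12=38388; k=5: 28864+0+28·16·12=34240 → min 25680.
Length 6: P..U: k=1: 0+25680+29·28·12=35424; k=2: 20300+17280+29·25·12=46280; k=3: 36288+10080+29·24·12=54720; k=4: 44352+4032+29·21·12=55692; k=5: 41856+0+29·16·12=47424 → min 35424.
Optimal order: (P·(Q·(R·(S·(T·U))))) with cost 35424.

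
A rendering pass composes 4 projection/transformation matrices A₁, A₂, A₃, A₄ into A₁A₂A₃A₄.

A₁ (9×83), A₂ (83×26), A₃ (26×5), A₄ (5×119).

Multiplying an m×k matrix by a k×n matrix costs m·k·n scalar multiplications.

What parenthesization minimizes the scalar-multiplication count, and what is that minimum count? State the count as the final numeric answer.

19880

Adjacent pairs: A₁A₂ = 9·83·26 = 19422; A₂A₃ = 83·26·5 = 10790; A₃A₄ = 26·5·119 = 15470.
Length 3: A₁..A₃: k=1: 0+10790+9·83·5=14525; k=2: 19422+0+9·26·5=20592 → min 14525 | A₂..A₄: k=2: 0+15470+83·26·119=272272; k=3: 10790+0+83·5·119=60175 → min 60175.
Length 4: A₁..A₄: k=1: 0+60175+9·83·119=149068; k=2: 19422+15470+9·26·119=62738; k=3: 14525+0+9·5·119=19880 → min 19880.
Optimal parenthesization: ((A₁(A₂A₃))A₄) with cost 19880.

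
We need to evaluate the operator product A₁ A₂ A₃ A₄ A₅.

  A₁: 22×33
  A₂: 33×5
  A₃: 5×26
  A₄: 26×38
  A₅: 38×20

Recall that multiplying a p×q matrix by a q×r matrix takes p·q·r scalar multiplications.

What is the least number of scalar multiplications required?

14570

Adjacent pairs: A₁A₂ = 22·33·5 = 3630; A₂A₃ = 33·5·26 = 4290; A₃A₄ = 5·26·38 = 4940; A₄A₅ = 26·38·20 = 19760.
Length 3: A₁..A₃: k=1: 0+4290+22·33·26=23166; k=2: 3630+0+22·5·26=6490 → min 6490 | A₂..A₄: k=2: 0+4940+33·5·38=11210; k=3: 4290+0+33·26·38=36894 → min 11210 | A₃..A₅: k=3: 0+19760+5·26·20=22360; k=4: 4940+0+5·38·20=8740 → min 8740.
Length 4: A₁..A₄: k=1: 0+11210+22·33·38=38798; k=2: 3630+4940+22·5·38=12750; k=3: 6490+0+22·26·38=28226 → min 12750 | A₂..A₅: k=2: 0+8740+33·5·20=12040; k=3: 4290+19760+33·26·20=41210; k=4: 11210+0+33·38·20=36290 → min 12040.
Length 5: A₁..A₅: k=1: 0+12040+22·33·20=26560; k=2: 3630+8740+22·5·20=14570; k=3: 6490+19760+22·26·20=37690; k=4: 12750+0+22·38·20=29470 → min 14570.
Optimal order: ((A₁ A₂) ((A₃ A₄) A₅)) with cost 14570.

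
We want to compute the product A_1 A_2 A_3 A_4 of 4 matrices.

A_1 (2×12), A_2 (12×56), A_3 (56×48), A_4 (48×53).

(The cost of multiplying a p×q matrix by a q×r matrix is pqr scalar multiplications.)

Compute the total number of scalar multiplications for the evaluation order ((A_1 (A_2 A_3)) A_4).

38496

(A_2 A_3): 12×56 by 56×48 → 12×48, cost 12·56·48 = 32256
(A_1 (A_2 A_3)): 2×12 by 12×48 → 2×48, cost 2·12·48 = 1152; cumulative 33408
((A_1 (A_2 A_3)) A_4): 2×48 by 48×53 → 2×53, cost 2·48·53 = 5088; cumulative 38496
Total: 38496 scalar multiplications.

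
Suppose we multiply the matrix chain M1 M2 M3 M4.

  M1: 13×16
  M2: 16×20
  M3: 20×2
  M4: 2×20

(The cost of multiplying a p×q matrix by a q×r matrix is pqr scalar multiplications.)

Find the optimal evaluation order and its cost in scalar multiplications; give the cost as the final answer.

1576

Adjacent pairs: M1M2 = 13·16·20 = 4160; M2M3 = 16·20·2 = 640; M3M4 = 20·2·20 = 800.
Length 3: M1..M3: k=1: 0+640+13·16·2=1056; k=2: 4160+0+13·20·2=4680 → min 1056 | M2..M4: k=2: 0+800+16·20·20=7200; k=3: 640+0+16·2·20=1280 → min 1280.
Length 4: M1..M4: k=1: 0+1280+13·16·20=5440; k=2: 4160+800+13·20·20=10160; k=3: 1056+0+13·2·20=1576 → min 1576.
Optimal parenthesization: ((M1 (M2 M3)) M4) with cost 1576.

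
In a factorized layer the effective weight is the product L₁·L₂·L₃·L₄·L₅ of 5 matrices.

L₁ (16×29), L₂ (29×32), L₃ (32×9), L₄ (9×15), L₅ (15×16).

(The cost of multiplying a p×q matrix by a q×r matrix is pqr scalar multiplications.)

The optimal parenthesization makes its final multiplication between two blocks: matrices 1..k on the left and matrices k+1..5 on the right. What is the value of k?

Adjacent pairs: L₁L₂ = 16·29·32 = 14848; L₂L₃ = 29·32·9 = 8352; L₃L₄ = 32·9·15 = 4320; L₄L₅ = 9·15·16 = 2160.
Length 3: L₁..L₃: k=1: 0+8352+16·29·9=12528; k=2: 14848+0+16·32·9=19456 → min 12528 | L₂..L₄: k=2: 0+4320+29·32·15=18240; k=3: 8352+0+29·9·15=12267 → min 12267 | L₃..L₅: k=3: 0+2160+32·9·16=6768; k=4: 4320+0+32·15·16=12000 → min 6768.
Length 4: L₁..L₄: k=1: 0+12267+16·29·15=19227; k=2: 14848+4320+16·32·15=26848; k=3: 12528+0+16·9·15=14688 → min 14688 | L₂..L₅: k=2: 0+6768+29·32·16=21616; k=3: 8352+2160+29·9·16=14688; k=4: 12267+0+29·15·16=19227 → min 14688.
Top-level splits: k=1: (L₁..L₁)·(L₂..L₅) → 0+14688+16·29·16 = 22112; k=2: (L₁..L₂)·(L₃..L₅) → 14848+6768+16·32·16 = 29808; k=3: (L₁..L₃)·(L₄..L₅) → 12528+2160+16·9·16 = 16992; k=4: (L₁..L₄)·(L₅..L₅) → 14688+0+16·15·16 = 18528.
Best split is after L₃, i.e. k = 3.

3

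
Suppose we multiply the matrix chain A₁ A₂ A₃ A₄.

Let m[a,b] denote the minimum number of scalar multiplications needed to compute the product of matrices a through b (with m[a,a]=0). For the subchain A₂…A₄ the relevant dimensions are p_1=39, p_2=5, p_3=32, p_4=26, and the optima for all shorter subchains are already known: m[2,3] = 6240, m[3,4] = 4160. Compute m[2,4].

9230

m[2,4] = min over k∈[2,3] of m[2,k]+m[k+1,4]+p_{1}·p_k·p_{4}.
k=2: 0 + 4160 + 39·5·26 = 9230; k=3: 6240 + 0 + 39·32·26 = 38688.
Minimum: 9230 at k=2.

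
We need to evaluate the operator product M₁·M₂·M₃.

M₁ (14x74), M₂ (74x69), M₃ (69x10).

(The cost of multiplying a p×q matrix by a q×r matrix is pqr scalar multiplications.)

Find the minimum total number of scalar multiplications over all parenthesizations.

61420

Order (M₁·(M₂·M₃)): (M₂·M₃): 74×69 by 69×10 → 74×10, cost 74·69·10 = 51060; (M₁·(M₂·M₃)): 14×74 by 74×10 → 14×10, cost 14·74·10 = 10360; cumulative 61420. Total 61420.
Order ((M₁·M₂)·M₃): (M₁·M₂): 14×74 by 74×69 → 14×69, cost 14·74·69 = 71484; ((M₁·M₂)·M₃): 14×69 by 69×10 → 14×10, cost 14·69·10 = 9660; cumulative 81144. Total 81144.
Minimum: 61420.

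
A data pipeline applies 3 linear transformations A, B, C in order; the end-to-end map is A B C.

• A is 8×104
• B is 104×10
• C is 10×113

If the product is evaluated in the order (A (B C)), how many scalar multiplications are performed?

(B C): 104×10 by 10×113 → 104×113, cost 104·10·113 = 117520
(A (B C)): 8×104 by 104×113 → 8×113, cost 8·104·113 = 94016; cumulative 211536
Total: 211536 scalar multiplications.

211536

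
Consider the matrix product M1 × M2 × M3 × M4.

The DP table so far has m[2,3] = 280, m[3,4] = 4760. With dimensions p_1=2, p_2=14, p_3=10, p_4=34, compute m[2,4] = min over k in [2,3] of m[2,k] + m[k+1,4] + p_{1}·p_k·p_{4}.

m[2,4] = min over k∈[2,3] of m[2,k]+m[k+1,4]+p_{1}·p_k·p_{4}.
k=2: 0 + 4760 + 2·14·34 = 5712; k=3: 280 + 0 + 2·10·34 = 960.
Minimum: 960 at k=3.

960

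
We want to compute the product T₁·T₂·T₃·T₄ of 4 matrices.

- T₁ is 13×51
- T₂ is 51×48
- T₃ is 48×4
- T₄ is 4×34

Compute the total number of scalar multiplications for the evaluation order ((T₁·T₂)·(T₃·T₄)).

(T₁·T₂): 13×51 by 51×48 → 13×48, cost 13·51·48 = 31824
(T₃·T₄): 48×4 by 4×34 → 48×34, cost 48·4·34 = 6528
((T₁·T₂)·(T₃·T₄)): 13×48 by 48×34 → 13×34, cost 13·48·34 = 21216; cumulative 59568
Total: 59568 scalar multiplications.

59568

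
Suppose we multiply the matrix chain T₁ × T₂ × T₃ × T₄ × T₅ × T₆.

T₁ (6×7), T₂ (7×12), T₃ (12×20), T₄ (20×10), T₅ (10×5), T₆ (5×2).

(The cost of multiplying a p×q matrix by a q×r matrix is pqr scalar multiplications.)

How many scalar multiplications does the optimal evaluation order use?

1232

Adjacent pairs: T₁T₂ = 6·7·12 = 504; T₂T₃ = 7·12·20 = 1680; T₃T₄ = 12·20·10 = 2400; T₄T₅ = 20·10·5 = 1000; T₅T₆ = 10·5·2 = 100.
Length 3: T₁..T₃: k=1: 0+1680+6·7·20=2520; k=2: 504+0+6·12·20=1944 → min 1944 | T₂..T₄: k=2: 0+2400+7·12·10=3240; k=3: 1680+0+7·20·10=3080 → min 3080 | T₃..T₅: k=3: 0+1000+12·20·5=2200; k=4: 2400+0+12·10·5=3000 → min 2200 | T₄..T₆: k=4: 0+100+20·10·2=500; k=5: 1000+0+20·5·2=1200 → min 500.
Length 4: T₁..T₄: k=1: 0+3080+6·7·10=3500; k=2: 504+2400+6·12·10=3624; k=3: 1944+0+6·20·10=3144 → min 3144 | T₂..T₅: k=2: 0+2200+7·12·5=2620; k=3: 1680+1000+7·20·5=3380; k=4: 3080+0+7·10·5=3430 → min 2620 | T₃..T₆: k=3: 0+500+12·20·2=980; k=4: 2400+100+12·10·2=2740; k=5: 2200+0+12·5·2=2320 → min 980.
Length 5: T₁..T₅: k=1: 0+2620+6·7·5=2830; k=2: 504+2200+6·12·5=3064; k=3: 1944+1000+6·20·5=3544; k=4: 3144+0+6·10·5=3444 → min 2830 | T₂..T₆: k=2: 0+980+7·12·2=1148; k=3: 1680+500+7·20·2=2460; k=4: 3080+100+7·10·2=3320; k=5: 2620+0+7·5·2=2690 → min 1148.
Length 6: T₁..T₆: k=1: 0+1148+6·7·2=1232; k=2: 504+980+6·12·2=1628; k=3: 1944+500+6·20·2=2684; k=4: 3144+100+6·10·2=3364; k=5: 2830+0+6·5·2=2890 → min 1232.
Optimal order: (T₁ × (T₂ × (T₃ × (T₄ × (T₅ × T₆))))) with cost 1232.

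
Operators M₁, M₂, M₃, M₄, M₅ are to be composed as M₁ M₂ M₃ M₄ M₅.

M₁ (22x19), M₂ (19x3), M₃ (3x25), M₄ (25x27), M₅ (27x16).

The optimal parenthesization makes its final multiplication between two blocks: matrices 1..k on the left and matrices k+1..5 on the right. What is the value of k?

2

Adjacent pairs: M₁M₂ = 22·19·3 = 1254; M₂M₃ = 19·3·25 = 1425; M₃M₄ = 3·25·27 = 2025; M₄M₅ = 25·27·16 = 10800.
Length 3: M₁..M₃: k=1: 0+1425+22·19·25=11875; k=2: 1254+0+22·3·25=2904 → min 2904 | M₂..M₄: k=2: 0+2025+19·3·27=3564; k=3: 1425+0+19·25·27=14250 → min 3564 | M₃..M₅: k=3: 0+10800+3·25·16=12000; k=4: 2025+0+3·27·16=3321 → min 3321.
Length 4: M₁..M₄: k=1: 0+3564+22·19·27=14850; k=2: 1254+2025+22·3·27=5061; k=3: 2904+0+22·25·27=17754 → min 5061 | M₂..M₅: k=2: 0+3321+19·3·16=4233; k=3: 1425+10800+19·25·16=19825; k=4: 3564+0+19·27·16=11772 → min 4233.
Top-level splits: k=1: (M₁..M₁)·(M₂..M₅) → 0+4233+22·19·16 = 10921; k=2: (M₁..M₂)·(M₃..M₅) → 1254+3321+22·3·16 = 5631; k=3: (M₁..M₃)·(M₄..M₅) → 2904+10800+22·25·16 = 22504; k=4: (M₁..M₄)·(M₅..M₅) → 5061+0+22·27·16 = 14565.
Best split is after M₂, i.e. k = 2.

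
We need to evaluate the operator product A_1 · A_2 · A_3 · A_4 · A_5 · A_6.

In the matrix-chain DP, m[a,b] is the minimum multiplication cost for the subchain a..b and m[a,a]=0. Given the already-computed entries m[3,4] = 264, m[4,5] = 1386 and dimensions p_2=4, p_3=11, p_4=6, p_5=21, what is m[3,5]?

m[3,5] = min over k∈[3,4] of m[3,k]+m[k+1,5]+p_{2}·p_k·p_{5}.
k=3: 0 + 1386 + 4·11·21 = 2310; k=4: 264 + 0 + 4·6·21 = 768.
Minimum: 768 at k=4.

768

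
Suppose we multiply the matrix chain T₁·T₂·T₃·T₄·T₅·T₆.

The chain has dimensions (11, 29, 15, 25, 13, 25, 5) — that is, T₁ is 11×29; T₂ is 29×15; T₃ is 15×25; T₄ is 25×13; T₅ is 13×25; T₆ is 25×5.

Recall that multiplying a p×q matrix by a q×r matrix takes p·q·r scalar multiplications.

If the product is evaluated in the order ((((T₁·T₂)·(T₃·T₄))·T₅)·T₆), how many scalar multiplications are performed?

16755

(T₁·T₂): 11×29 by 29×15 → 11×15, cost 11·29·15 = 4785
(T₃·T₄): 15×25 by 25×13 → 15×13, cost 15·25·13 = 4875
((T₁·T₂)·(T₃·T₄)): 11×15 by 15×13 → 11×13, cost 11·15·13 = 2145; cumulative 11805
(((T₁·T₂)·(T₃·T₄))·T₅): 11×13 by 13×25 → 11×25, cost 11·13·25 = 3575; cumulative 15380
((((T₁·T₂)·(T₃·T₄))·T₅)·T₆): 11×25 by 25×5 → 11×5, cost 11·25·5 = 1375; cumulative 16755
Total: 16755 scalar multiplications.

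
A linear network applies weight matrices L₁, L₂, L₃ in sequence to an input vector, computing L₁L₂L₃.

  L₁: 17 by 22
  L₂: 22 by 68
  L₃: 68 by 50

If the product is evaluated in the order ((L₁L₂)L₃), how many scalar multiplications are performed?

(L₁L₂): 17×22 by 22×68 → 17×68, cost 17·22·68 = 25432
((L₁L₂)L₃): 17×68 by 68×50 → 17×50, cost 17·68·50 = 57800; cumulative 83232
Total: 83232 scalar multiplications.

83232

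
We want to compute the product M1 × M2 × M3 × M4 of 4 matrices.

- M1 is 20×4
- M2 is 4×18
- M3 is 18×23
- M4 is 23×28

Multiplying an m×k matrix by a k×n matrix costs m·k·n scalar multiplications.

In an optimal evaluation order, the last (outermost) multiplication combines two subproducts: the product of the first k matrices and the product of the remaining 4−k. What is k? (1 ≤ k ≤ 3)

1

Adjacent pairs: M1M2 = 20·4·18 = 1440; M2M3 = 4·18·23 = 1656; M3M4 = 18·23·28 = 11592.
Length 3: M1..M3: k=1: 0+1656+20·4·23=3496; k=2: 1440+0+20·18·23=9720 → min 3496 | M2..M4: k=2: 0+11592+4·18·28=13608; k=3: 1656+0+4·23·28=4232 → min 4232.
Top-level splits: k=1: (M1..M1)·(M2..M4) → 0+4232+20·4·28 = 6472; k=2: (M1..M2)·(M3..M4) → 1440+11592+20·18·28 = 23112; k=3: (M1..M3)·(M4..M4) → 3496+0+20·23·28 = 16376.
Best split is after M1, i.e. k = 1.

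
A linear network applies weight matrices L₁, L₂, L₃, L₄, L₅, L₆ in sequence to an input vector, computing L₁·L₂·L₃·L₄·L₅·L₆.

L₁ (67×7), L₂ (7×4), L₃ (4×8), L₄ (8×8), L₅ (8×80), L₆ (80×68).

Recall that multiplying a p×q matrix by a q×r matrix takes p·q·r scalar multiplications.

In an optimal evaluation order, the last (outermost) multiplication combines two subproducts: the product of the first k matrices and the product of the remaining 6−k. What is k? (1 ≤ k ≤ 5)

Adjacent pairs: L₁L₂ = 67·7·4 = 1876; L₂L₃ = 7·4·8 = 224; L₃L₄ = 4·8·8 = 256; L₄L₅ = 8·8·80 = 5120; L₅L₆ = 8·80·68 = 43520.
Length 3: L₁..L₃: k=1: 0+224+67·7·8=3976; k=2: 1876+0+67·4·8=4020 → min 3976 | L₂..L₄: k=2: 0+256+7·4·8=480; k=3: 224+0+7·8·8=672 → min 480 | L₃..L₅: k=3: 0+5120+4·8·80=7680; k=4: 256+0+4·8·80=2816 → min 2816 | L₄..L₆: k=4: 0+43520+8·8·68=47872; k=5: 5120+0+8·80·68=48640 → min 47872.
Length 4: L₁..L₄: k=1: 0+480+67·7·8=4232; k=2: 1876+256+67·4·8=4276; k=3: 3976+0+67·8·8=8264 → min 4232 | L₂..L₅: k=2: 0+2816+7·4·80=5056; k=3: 224+5120+7·8·80=9824; k=4: 480+0+7·8·80=4960 → min 4960 | L₃..L₆: k=3: 0+47872+4·8·68=50048; k=4: 256+43520+4·8·68=45952; k=5: 2816+0+4·80·68=24576 → min 24576.
Length 5: L₁..L₅: k=1: 0+4960+67·7·80=42480; k=2: 1876+2816+67·4·80=26132; k=3: 3976+5120+67·8·80=51976; k=4: 4232+0+67·8·80=47112 → min 26132 | L₂..L₆: k=2: 0+24576+7·4·68=26480; k=3: 224+47872+7·8·68=51904; k=4: 480+43520+7·8·68=47808; k=5: 4960+0+7·80·68=43040 → min 26480.
Top-level splits: k=1: (L₁..L₁)·(L₂..L₆) → 0+26480+67·7·68 = 58372; k=2: (L₁..L₂)·(L₃..L₆) → 1876+24576+67·4·68 = 44676; k=3: (L₁..L₃)·(L₄..L₆) → 3976+47872+67·8·68 = 88296; k=4: (L₁..L₄)·(L₅..L₆) → 4232+43520+67·8·68 = 84200; k=5: (L₁..L₅)·(L₆..L₆) → 26132+0+67·80·68 = 390612.
Best split is after L₂, i.e. k = 2.

2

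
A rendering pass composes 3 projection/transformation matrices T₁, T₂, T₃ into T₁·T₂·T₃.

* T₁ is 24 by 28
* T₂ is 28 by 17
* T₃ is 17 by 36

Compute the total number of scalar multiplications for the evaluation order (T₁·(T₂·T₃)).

(T₂·T₃): 28×17 by 17×36 → 28×36, cost 28·17·36 = 17136
(T₁·(T₂·T₃)): 24×28 by 28×36 → 24×36, cost 24·28·36 = 24192; cumulative 41328
Total: 41328 scalar multiplications.

41328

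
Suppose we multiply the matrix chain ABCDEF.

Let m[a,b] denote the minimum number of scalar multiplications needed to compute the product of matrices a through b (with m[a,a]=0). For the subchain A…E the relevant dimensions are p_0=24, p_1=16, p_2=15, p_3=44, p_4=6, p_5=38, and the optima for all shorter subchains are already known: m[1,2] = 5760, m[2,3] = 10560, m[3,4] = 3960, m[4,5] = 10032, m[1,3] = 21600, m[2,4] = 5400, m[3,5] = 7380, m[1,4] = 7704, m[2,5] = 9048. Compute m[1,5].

13176

m[1,5] = min over k∈[1,4] of m[1,k]+m[k+1,5]+p_{0}·p_k·p_{5}.
k=1: 0 + 9048 + 24·16·38 = 23640; k=2: 5760 + 7380 + 24·15·38 = 26820; k=3: 21600 + 10032 + 24·44·38 = 71760; k=4: 7704 + 0 + 24·6·38 = 13176.
Minimum: 13176 at k=4.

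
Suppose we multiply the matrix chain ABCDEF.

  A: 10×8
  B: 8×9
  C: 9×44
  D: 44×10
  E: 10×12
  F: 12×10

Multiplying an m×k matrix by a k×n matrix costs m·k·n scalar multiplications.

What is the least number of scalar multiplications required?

7400

Adjacent pairs: AB = 10·8·9 = 720; BC = 8·9·44 = 3168; CD = 9·44·10 = 3960; DE = 44·10·12 = 5280; EF = 10·12·10 = 1200.
Length 3: A..C: k=1: 0+3168+10·8·44=6688; k=2: 720+0+10·9·44=4680 → min 4680 | B..D: k=2: 0+3960+8·9·10=4680; k=3: 3168+0+8·44·10=6688 → min 4680 | C..E: k=3: 0+5280+9·44·12=10032; k=4: 3960+0+9·10·12=5040 → min 5040 | D..F: k=4: 0+1200+44·10·10=5600; k=5: 5280+0+44·12·10=10560 → min 5600.
Length 4: A..D: k=1: 0+4680+10·8·10=5480; k=2: 720+3960+10·9·10=5580; k=3: 4680+0+10·44·10=9080 → min 5480 | B..E: k=2: 0+5040+8·9·12=5904; k=3: 3168+5280+8·44·12=12672; k=4: 4680+0+8·10·12=5640 → min 5640 | C..F: k=3: 0+5600+9·44·10=9560; k=4: 3960+1200+9·10·10=6060; k=5: 5040+0+9·12·10=6120 → min 6060.
Length 5: A..E: k=1: 0+5640+10·8·12=6600; k=2: 720+5040+10·9·12=6840; k=3: 4680+5280+10·44·12=15240; k=4: 5480+0+10·10·12=6680 → min 6600 | B..F: k=2: 0+6060+8·9·10=6780; k=3: 3168+5600+8·44·10=12288; k=4: 4680+1200+8·10·10=6680; k=5: 5640+0+8·12·10=6600 → min 6600.
Length 6: A..F: k=1: 0+6600+10·8·10=7400; k=2: 720+6060+10·9·10=7680; k=3: 4680+5600+10·44·10=14680; k=4: 5480+1200+10·10·10=7680; k=5: 6600+0+10·12·10=7800 → min 7400.
Optimal order: (A(((B(CD))E)F)) with cost 7400.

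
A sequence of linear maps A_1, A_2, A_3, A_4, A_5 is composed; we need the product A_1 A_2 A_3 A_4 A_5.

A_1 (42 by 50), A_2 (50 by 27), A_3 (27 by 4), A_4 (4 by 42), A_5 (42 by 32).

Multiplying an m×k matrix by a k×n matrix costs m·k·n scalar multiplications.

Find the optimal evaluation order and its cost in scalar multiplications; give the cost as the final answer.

24552

Adjacent pairs: A_1A_2 = 42·50·27 = 56700; A_2A_3 = 50·27·4 = 5400; A_3A_4 = 27·4·42 = 4536; A_4A_5 = 4·42·32 = 5376.
Length 3: A_1..A_3: k=1: 0+5400+42·50·4=13800; k=2: 56700+0+42·27·4=61236 → min 13800 | A_2..A_4: k=2: 0+4536+50·27·42=61236; k=3: 5400+0+50·4·42=13800 → min 13800 | A_3..A_5: k=3: 0+5376+27·4·32=8832; k=4: 4536+0+27·42·32=40824 → min 8832.
Length 4: A_1..A_4: k=1: 0+13800+42·50·42=102000; k=2: 56700+4536+42·27·42=108864; k=3: 13800+0+42·4·42=20856 → min 20856 | A_2..A_5: k=2: 0+8832+50·27·32=52032; k=3: 5400+5376+50·4·32=17176; k=4: 13800+0+50·42·32=81000 → min 17176.
Length 5: A_1..A_5: k=1: 0+17176+42·50·32=84376; k=2: 56700+8832+42·27·32=101820; k=3: 13800+5376+42·4·32=24552; k=4: 20856+0+42·42·32=77304 → min 24552.
Optimal parenthesization: ((A_1 (A_2 A_3)) (A_4 A_5)) with cost 24552.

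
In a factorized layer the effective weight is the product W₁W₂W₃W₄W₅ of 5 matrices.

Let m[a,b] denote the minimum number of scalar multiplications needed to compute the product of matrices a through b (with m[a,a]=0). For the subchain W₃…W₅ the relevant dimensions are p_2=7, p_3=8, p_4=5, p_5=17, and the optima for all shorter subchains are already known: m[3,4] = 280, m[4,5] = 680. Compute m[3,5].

m[3,5] = min over k∈[3,4] of m[3,k]+m[k+1,5]+p_{2}·p_k·p_{5}.
k=3: 0 + 680 + 7·8·17 = 1632; k=4: 280 + 0 + 7·5·17 = 875.
Minimum: 875 at k=4.

875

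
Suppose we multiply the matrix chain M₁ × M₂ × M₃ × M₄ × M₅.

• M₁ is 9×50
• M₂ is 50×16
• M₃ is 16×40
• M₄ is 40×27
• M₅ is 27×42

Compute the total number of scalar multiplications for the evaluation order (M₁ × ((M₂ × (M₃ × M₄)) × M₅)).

114480

(M₃ × M₄): 16×40 by 40×27 → 16×27, cost 16·40·27 = 17280
(M₂ × (M₃ × M₄)): 50×16 by 16×27 → 50×27, cost 50·16·27 = 21600; cumulative 38880
((M₂ × (M₃ × M₄)) × M₅): 50×27 by 27×42 → 50×42, cost 50·27·42 = 56700; cumulative 95580
(M₁ × ((M₂ × (M₃ × M₄)) × M₅)): 9×50 by 50×42 → 9×42, cost 9·50·42 = 18900; cumulative 114480
Total: 114480 scalar multiplications.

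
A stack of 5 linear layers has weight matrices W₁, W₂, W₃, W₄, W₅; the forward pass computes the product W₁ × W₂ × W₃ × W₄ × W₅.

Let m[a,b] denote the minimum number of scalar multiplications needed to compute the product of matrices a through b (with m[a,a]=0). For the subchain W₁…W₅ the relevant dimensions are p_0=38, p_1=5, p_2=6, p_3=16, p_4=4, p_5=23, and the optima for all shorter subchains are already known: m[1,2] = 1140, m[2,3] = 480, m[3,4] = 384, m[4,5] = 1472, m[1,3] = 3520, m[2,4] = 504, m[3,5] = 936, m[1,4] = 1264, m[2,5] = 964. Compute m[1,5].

4760

m[1,5] = min over k∈[1,4] of m[1,k]+m[k+1,5]+p_{0}·p_k·p_{5}.
k=1: 0 + 964 + 38·5·23 = 5334; k=2: 1140 + 936 + 38·6·23 = 7320; k=3: 3520 + 1472 + 38·16·23 = 18976; k=4: 1264 + 0 + 38·4·23 = 4760.
Minimum: 4760 at k=4.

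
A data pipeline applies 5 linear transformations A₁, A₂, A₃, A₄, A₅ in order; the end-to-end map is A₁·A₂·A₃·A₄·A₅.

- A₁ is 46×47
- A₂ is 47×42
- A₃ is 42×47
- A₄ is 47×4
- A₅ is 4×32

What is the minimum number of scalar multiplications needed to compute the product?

30328

Adjacent pairs: A₁A₂ = 46·47·42 = 90804; A₂A₃ = 47·42·47 = 92778; A₃A₄ = 42·47·4 = 7896; A₄A₅ = 47·4·32 = 6016.
Length 3: A₁..A₃: k=1: 0+92778+46·47·47=194392; k=2: 90804+0+46·42·47=181608 → min 181608 | A₂..A₄: k=2: 0+7896+47·42·4=15792; k=3: 92778+0+47·47·4=101614 → min 15792 | A₃..A₅: k=3: 0+6016+42·47·32=69184; k=4: 7896+0+42·4·32=13272 → min 13272.
Length 4: A₁..A₄: k=1: 0+15792+46·47·4=24440; k=2: 90804+7896+46·42·4=106428; k=3: 181608+0+46·47·4=190256 → min 24440 | A₂..A₅: k=2: 0+13272+47·42·32=76440; k=3: 92778+6016+47·47·32=169482; k=4: 15792+0+47·4·32=21808 → min 21808.
Length 5: A₁..A₅: k=1: 0+21808+46·47·32=90992; k=2: 90804+13272+46·42·32=165900; k=3: 181608+6016+46·47·32=256808; k=4: 24440+0+46·4·32=30328 → min 30328.
Optimal order: ((A₁·(A₂·(A₃·A₄)))·A₅) with cost 30328.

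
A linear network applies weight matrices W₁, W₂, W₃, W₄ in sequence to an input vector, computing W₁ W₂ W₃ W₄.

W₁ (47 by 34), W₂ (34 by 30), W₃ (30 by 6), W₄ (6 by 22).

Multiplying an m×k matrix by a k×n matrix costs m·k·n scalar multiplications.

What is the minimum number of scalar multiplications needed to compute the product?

21912

Adjacent pairs: W₁W₂ = 47·34·30 = 47940; W₂W₃ = 34·30·6 = 6120; W₃W₄ = 30·6·22 = 3960.
Length 3: W₁..W₃: k=1: 0+6120+47·34·6=15708; k=2: 47940+0+47·30·6=56400 → min 15708 | W₂..W₄: k=2: 0+3960+34·30·22=26400; k=3: 6120+0+34·6·22=10608 → min 10608.
Length 4: W₁..W₄: k=1: 0+10608+47·34·22=45764; k=2: 47940+3960+47·30·22=82920; k=3: 15708+0+47·6·22=21912 → min 21912.
Optimal order: ((W₁ (W₂ W₃)) W₄) with cost 21912.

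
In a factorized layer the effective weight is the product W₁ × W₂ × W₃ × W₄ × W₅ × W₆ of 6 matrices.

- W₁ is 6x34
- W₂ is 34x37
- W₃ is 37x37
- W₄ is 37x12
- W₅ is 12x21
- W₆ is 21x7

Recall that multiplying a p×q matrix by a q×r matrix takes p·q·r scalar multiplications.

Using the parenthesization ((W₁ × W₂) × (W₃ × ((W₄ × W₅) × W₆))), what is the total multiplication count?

33448

(W₁ × W₂): 6×34 by 34×37 → 6×37, cost 6·34·37 = 7548
(W₄ × W₅): 37×12 by 12×21 → 37×21, cost 37·12·21 = 9324
((W₄ × W₅) × W₆): 37×21 by 21×7 → 37×7, cost 37·21·7 = 5439; cumulative 14763
(W₃ × ((W₄ × W₅) × W₆)): 37×37 by 37×7 → 37×7, cost 37·37·7 = 9583; cumulative 24346
((W₁ × W₂) × (W₃ × ((W₄ × W₅) × W₆))): 6×37 by 37×7 → 6×7, cost 6·37·7 = 1554; cumulative 33448
Total: 33448 scalar multiplications.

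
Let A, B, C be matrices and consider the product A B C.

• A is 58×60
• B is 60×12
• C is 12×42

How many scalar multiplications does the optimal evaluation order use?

70992

Order (A (B C)): (B C): 60×12 by 12×42 → 60×42, cost 60·12·42 = 30240; (A (B C)): 58×60 by 60×42 → 58×42, cost 58·60·42 = 146160; cumulative 176400. Total 176400.
Order ((A B) C): (A B): 58×60 by 60×12 → 58×12, cost 58·60·12 = 41760; ((A B) C): 58×12 by 12×42 → 58×42, cost 58·12·42 = 29232; cumulative 70992. Total 70992.
Minimum: 70992.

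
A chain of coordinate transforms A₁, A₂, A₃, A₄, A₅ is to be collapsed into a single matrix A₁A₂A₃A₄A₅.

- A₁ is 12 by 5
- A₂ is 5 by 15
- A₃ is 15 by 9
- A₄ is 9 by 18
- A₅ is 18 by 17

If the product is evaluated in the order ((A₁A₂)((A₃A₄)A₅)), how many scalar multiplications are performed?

(A₁A₂): 12×5 by 5×15 → 12×15, cost 12·5·15 = 900
(A₃A₄): 15×9 by 9×18 → 15×18, cost 15·9·18 = 2430
((A₃A₄)A₅): 15×18 by 18×17 → 15×17, cost 15·18·17 = 4590; cumulative 7020
((A₁A₂)((A₃A₄)A₅)): 12×15 by 15×17 → 12×17, cost 12·15·17 = 3060; cumulative 10980
Total: 10980 scalar multiplications.

10980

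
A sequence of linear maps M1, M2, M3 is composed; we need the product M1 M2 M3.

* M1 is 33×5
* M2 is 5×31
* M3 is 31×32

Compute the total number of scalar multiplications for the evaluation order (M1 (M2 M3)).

(M2 M3): 5×31 by 31×32 → 5×32, cost 5·31·32 = 4960
(M1 (M2 M3)): 33×5 by 5×32 → 33×32, cost 33·5·32 = 5280; cumulative 10240
Total: 10240 scalar multiplications.

10240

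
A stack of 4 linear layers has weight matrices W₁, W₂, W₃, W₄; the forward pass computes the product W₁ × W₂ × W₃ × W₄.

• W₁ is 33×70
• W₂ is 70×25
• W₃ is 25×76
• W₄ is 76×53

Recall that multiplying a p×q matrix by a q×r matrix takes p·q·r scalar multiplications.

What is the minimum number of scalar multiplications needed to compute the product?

Adjacent pairs: W₁W₂ = 33·70·25 = 57750; W₂W₃ = 70·25·76 = 133000; W₃W₄ = 25·76·53 = 100700.
Length 3: W₁..W₃: k=1: 0+133000+33·70·76=308560; k=2: 57750+0+33·25·76=120450 → min 120450 | W₂..W₄: k=2: 0+100700+70·25·53=193450; k=3: 133000+0+70·76·53=414960 → min 193450.
Length 4: W₁..W₄: k=1: 0+193450+33·70·53=315880; k=2: 57750+100700+33·25·53=202175; k=3: 120450+0+33·76·53=253374 → min 202175.
Optimal order: ((W₁ × W₂) × (W₃ × W₄)) with cost 202175.

202175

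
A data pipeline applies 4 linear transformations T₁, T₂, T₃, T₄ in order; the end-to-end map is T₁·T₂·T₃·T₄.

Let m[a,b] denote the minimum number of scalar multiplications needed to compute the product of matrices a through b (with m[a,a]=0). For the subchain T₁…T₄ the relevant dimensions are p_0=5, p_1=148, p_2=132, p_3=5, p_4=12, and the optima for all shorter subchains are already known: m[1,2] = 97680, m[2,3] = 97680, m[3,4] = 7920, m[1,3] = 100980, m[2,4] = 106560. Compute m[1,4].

m[1,4] = min over k∈[1,3] of m[1,k]+m[k+1,4]+p_{0}·p_k·p_{4}.
k=1: 0 + 106560 + 5·148·12 = 115440; k=2: 97680 + 7920 + 5·132·12 = 113520; k=3: 100980 + 0 + 5·5·12 = 101280.
Minimum: 101280 at k=3.

101280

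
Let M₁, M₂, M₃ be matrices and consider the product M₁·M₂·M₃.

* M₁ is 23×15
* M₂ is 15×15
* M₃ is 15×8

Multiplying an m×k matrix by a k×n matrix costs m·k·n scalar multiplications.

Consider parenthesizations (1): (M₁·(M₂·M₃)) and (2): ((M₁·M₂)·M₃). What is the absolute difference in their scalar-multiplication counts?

3375

Order (1) = (M₁·(M₂·M₃)): (M₂·M₃): 15×15 by 15×8 → 15×8, cost 15·15·8 = 1800; (M₁·(M₂·M₃)): 23×15 by 15×8 → 23×8, cost 23·15·8 = 2760; cumulative 4560. Total 4560.
Order (2) = ((M₁·M₂)·M₃): (M₁·M₂): 23×15 by 15×15 → 23×15, cost 23·15·15 = 5175; ((M₁·M₂)·M₃): 23×15 by 15×8 → 23×8, cost 23·15·8 = 2760; cumulative 7935. Total 7935.
Difference: |4560 − 7935| = 3375.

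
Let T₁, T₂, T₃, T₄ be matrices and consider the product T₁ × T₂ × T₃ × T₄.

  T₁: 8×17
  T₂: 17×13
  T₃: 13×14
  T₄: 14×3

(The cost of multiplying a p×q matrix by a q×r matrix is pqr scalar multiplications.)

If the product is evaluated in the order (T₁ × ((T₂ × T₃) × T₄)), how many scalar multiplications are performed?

4216

(T₂ × T₃): 17×13 by 13×14 → 17×14, cost 17·13·14 = 3094
((T₂ × T₃) × T₄): 17×14 by 14×3 → 17×3, cost 17·14·3 = 714; cumulative 3808
(T₁ × ((T₂ × T₃) × T₄)): 8×17 by 17×3 → 8×3, cost 8·17·3 = 408; cumulative 4216
Total: 4216 scalar multiplications.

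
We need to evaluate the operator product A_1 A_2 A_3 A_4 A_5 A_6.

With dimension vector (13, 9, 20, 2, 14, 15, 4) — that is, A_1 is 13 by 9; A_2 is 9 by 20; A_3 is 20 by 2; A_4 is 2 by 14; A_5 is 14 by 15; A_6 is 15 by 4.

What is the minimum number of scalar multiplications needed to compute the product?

Adjacent pairs: A_1A_2 = 13·9·20 = 2340; A_2A_3 = 9·20·2 = 360; A_3A_4 = 20·2·14 = 560; A_4A_5 = 2·14·15 = 420; A_5A_6 = 14·15·4 = 840.
Length 3: A_1..A_3: k=1: 0+360+13·9·2=594; k=2: 2340+0+13·20·2=2860 → min 594 | A_2..A_4: k=2: 0+560+9·20·14=3080; k=3: 360+0+9·2·14=612 → min 612 | A_3..A_5: k=3: 0+420+20·2·15=1020; k=4: 560+0+20·14·15=4760 → min 1020 | A_4..A_6: k=4: 0+840+2·14·4=952; k=5: 420+0+2·15·4=540 → min 540.
Length 4: A_1..A_4: k=1: 0+612+13·9·14=2250; k=2: 2340+560+13·20·14=6540; k=3: 594+0+13·2·14=958 → min 958 | A_2..A_5: k=2: 0+1020+9·20·15=3720; k=3: 360+420+9·2·15=1050; k=4: 612+0+9·14·15=2502 → min 1050 | A_3..A_6: k=3: 0+540+20·2·4=700; k=4: 560+840+20·14·4=2520; k=5: 1020+0+20·15·4=2220 → min 700.
Length 5: A_1..A_5: k=1: 0+1050+13·9·15=2805; k=2: 2340+1020+13·20·15=7260; k=3: 594+420+13·2·15=1404; k=4: 958+0+13·14·15=3688 → min 1404 | A_2..A_6: k=2: 0+700+9·20·4=1420; k=3: 360+540+9·2·4=972; k=4: 612+840+9·14·4=1956; k=5: 1050+0+9·15·4=1590 → min 972.
Length 6: A_1..A_6: k=1: 0+972+13·9·4=1440; k=2: 2340+700+13·20·4=4080; k=3: 594+540+13·2·4=1238; k=4: 958+840+13·14·4=2526; k=5: 1404+0+13·15·4=2184 → min 1238.
Optimal order: ((A_1 (A_2 A_3)) ((A_4 A_5) A_6)) with cost 1238.

1238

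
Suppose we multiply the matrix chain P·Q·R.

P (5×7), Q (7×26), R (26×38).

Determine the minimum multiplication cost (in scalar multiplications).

5850

Order (P·(Q·R)): (Q·R): 7×26 by 26×38 → 7×38, cost 7·26·38 = 6916; (P·(Q·R)): 5×7 by 7×38 → 5×38, cost 5·7·38 = 1330; cumulative 8246. Total 8246.
Order ((P·Q)·R): (P·Q): 5×7 by 7×26 → 5×26, cost 5·7·26 = 910; ((P·Q)·R): 5×26 by 26×38 → 5×38, cost 5·26·38 = 4940; cumulative 5850. Total 5850.
Minimum: 5850.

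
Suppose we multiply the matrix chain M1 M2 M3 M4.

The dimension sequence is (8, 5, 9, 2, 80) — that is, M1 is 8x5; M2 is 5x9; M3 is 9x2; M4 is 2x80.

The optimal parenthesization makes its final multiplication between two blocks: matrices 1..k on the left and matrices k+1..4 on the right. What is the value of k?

Adjacent pairs: M1M2 = 8·5·9 = 360; M2M3 = 5·9·2 = 90; M3M4 = 9·2·80 = 1440.
Length 3: M1..M3: k=1: 0+90+8·5·2=170; k=2: 360+0+8·9·2=504 → min 170 | M2..M4: k=2: 0+1440+5·9·80=5040; k=3: 90+0+5·2·80=890 → min 890.
Top-level splits: k=1: (M1..M1)·(M2..M4) → 0+890+8·5·80 = 4090; k=2: (M1..M2)·(M3..M4) → 360+1440+8·9·80 = 7560; k=3: (M1..M3)·(M4..M4) → 170+0+8·2·80 = 1450.
Best split is after M3, i.e. k = 3.

3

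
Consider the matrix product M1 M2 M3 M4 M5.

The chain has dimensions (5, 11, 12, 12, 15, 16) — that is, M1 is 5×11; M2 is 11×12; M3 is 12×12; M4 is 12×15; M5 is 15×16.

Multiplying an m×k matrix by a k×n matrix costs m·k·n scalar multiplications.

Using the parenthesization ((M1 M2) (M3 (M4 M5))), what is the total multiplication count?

(M1 M2): 5×11 by 11×12 → 5×12, cost 5·11·12 = 660
(M4 M5): 12×15 by 15×16 → 12×16, cost 12·15·16 = 2880
(M3 (M4 M5)): 12×12 by 12×16 → 12×16, cost 12·12·16 = 2304; cumulative 5184
((M1 M2) (M3 (M4 M5))): 5×12 by 12×16 → 5×16, cost 5·12·16 = 960; cumulative 6804
Total: 6804 scalar multiplications.

6804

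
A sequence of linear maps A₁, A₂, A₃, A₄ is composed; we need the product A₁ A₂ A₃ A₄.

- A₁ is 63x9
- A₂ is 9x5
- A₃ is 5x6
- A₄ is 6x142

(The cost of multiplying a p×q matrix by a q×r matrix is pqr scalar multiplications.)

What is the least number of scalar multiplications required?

51825

Adjacent pairs: A₁A₂ = 63·9·5 = 2835; A₂A₃ = 9·5·6 = 270; A₃A₄ = 5·6·142 = 4260.
Length 3: A₁..A₃: k=1: 0+270+63·9·6=3672; k=2: 2835+0+63·5·6=4725 → min 3672 | A₂..A₄: k=2: 0+4260+9·5·142=10650; k=3: 270+0+9·6·142=7938 → min 7938.
Length 4: A₁..A₄: k=1: 0+7938+63·9·142=88452; k=2: 2835+4260+63·5·142=51825; k=3: 3672+0+63·6·142=57348 → min 51825.
Optimal order: ((A₁ A₂) (A₃ A₄)) with cost 51825.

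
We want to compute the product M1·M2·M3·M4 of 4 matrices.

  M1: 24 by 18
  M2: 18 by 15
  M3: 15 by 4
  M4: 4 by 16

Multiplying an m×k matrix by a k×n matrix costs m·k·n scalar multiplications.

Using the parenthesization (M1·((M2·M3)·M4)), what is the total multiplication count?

(M2·M3): 18×15 by 15×4 → 18×4, cost 18·15·4 = 1080
((M2·M3)·M4): 18×4 by 4×16 → 18×16, cost 18·4·16 = 1152; cumulative 2232
(M1·((M2·M3)·M4)): 24×18 by 18×16 → 24×16, cost 24·18·16 = 6912; cumulative 9144
Total: 9144 scalar multiplications.

9144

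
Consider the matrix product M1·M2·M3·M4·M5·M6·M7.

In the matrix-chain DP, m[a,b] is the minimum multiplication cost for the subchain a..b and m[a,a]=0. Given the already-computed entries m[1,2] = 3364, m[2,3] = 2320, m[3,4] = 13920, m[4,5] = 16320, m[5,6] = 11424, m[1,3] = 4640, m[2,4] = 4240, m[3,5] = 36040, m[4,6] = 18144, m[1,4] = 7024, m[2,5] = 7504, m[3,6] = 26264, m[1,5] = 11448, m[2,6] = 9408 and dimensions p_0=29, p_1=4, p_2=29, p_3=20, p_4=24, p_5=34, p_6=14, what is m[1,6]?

m[1,6] = min over k∈[1,5] of m[1,k]+m[k+1,6]+p_{0}·p_k·p_{6}.
k=1: 0 + 9408 + 29·4·14 = 11032; k=2: 3364 + 26264 + 29·29·14 = 41402; k=3: 4640 + 18144 + 29·20·14 = 30904; k=4: 7024 + 11424 + 29·24·14 = 28192; k=5: 11448 + 0 + 29·34·14 = 25252.
Minimum: 11032 at k=1.

11032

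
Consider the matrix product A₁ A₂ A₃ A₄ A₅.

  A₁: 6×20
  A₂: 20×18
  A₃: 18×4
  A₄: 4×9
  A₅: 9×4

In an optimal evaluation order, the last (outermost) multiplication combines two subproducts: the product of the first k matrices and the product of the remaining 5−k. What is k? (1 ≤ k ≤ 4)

3

Adjacent pairs: A₁A₂ = 6·20·18 = 2160; A₂A₃ = 20·18·4 = 1440; A₃A₄ = 18·4·9 = 648; A₄A₅ = 4·9·4 = 144.
Length 3: A₁..A₃: k=1: 0+1440+6·20·4=1920; k=2: 2160+0+6·18·4=2592 → min 1920 | A₂..A₄: k=2: 0+648+20·18·9=3888; k=3: 1440+0+20·4·9=2160 → min 2160 | A₃..A₅: k=3: 0+144+18·4·4=432; k=4: 648+0+18·9·4=1296 → min 432.
Length 4: A₁..A₄: k=1: 0+2160+6·20·9=3240; k=2: 2160+648+6·18·9=3780; k=3: 1920+0+6·4·9=2136 → min 2136 | A₂..A₅: k=2: 0+432+20·18·4=1872; k=3: 1440+144+20·4·4=1904; k=4: 2160+0+20·9·4=2880 → min 1872.
Top-level splits: k=1: (A₁..A₁)·(A₂..A₅) → 0+1872+6·20·4 = 2352; k=2: (A₁..A₂)·(A₃..A₅) → 2160+432+6·18·4 = 3024; k=3: (A₁..A₃)·(A₄..A₅) → 1920+144+6·4·4 = 2160; k=4: (A₁..A₄)·(A₅..A₅) → 2136+0+6·9·4 = 2352.
Best split is after A₃, i.e. k = 3.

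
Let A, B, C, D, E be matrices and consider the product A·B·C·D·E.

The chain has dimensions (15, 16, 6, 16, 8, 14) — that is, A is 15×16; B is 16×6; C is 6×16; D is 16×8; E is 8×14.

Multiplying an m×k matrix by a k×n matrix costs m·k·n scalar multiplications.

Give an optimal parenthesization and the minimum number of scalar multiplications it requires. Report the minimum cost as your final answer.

4140

Adjacent pairs: AB = 15·16·6 = 1440; BC = 16·6·16 = 1536; CD = 6·16·8 = 768; DE = 16·8·14 = 1792.
Length 3: A..C: k=1: 0+1536+15·16·16=5376; k=2: 1440+0+15·6·16=2880 → min 2880 | B..D: k=2: 0+768+16·6·8=1536; k=3: 1536+0+16·16·8=3584 → min 1536 | C..E: k=3: 0+1792+6·16·14=3136; k=4: 768+0+6·8·14=1440 → min 1440.
Length 4: A..D: k=1: 0+1536+15·16·8=3456; k=2: 1440+768+15·6·8=2928; k=3: 2880+0+15·16·8=4800 → min 2928 | B..E: k=2: 0+1440+16·6·14=2784; k=3: 1536+1792+16·16·14=6912; k=4: 1536+0+16·8·14=3328 → min 2784.
Length 5: A..E: k=1: 0+2784+15·16·14=6144; k=2: 1440+1440+15·6·14=4140; k=3: 2880+1792+15·16·14=8032; k=4: 2928+0+15·8·14=4608 → min 4140.
Optimal parenthesization: ((A·B)·((C·D)·E)) with cost 4140.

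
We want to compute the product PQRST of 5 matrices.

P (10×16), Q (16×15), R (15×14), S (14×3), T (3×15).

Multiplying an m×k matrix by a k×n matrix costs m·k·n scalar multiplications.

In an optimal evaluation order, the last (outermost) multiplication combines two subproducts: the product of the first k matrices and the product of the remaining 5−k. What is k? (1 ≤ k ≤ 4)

Adjacent pairs: PQ = 10·16·15 = 2400; QR = 16·15·14 = 3360; RS = 15·14·3 = 630; ST = 14·3·15 = 630.
Length 3: P..R: k=1: 0+3360+10·16·14=5600; k=2: 2400+0+10·15·14=4500 → min 4500 | Q..S: k=2: 0+630+16·15·3=1350; k=3: 3360+0+16·14·3=4032 → min 1350 | R..T: k=3: 0+630+15·14·15=3780; k=4: 630+0+15·3·15=1305 → min 1305.
Length 4: P..S: k=1: 0+1350+10·16·3=1830; k=2: 2400+630+10·15·3=3480; k=3: 4500+0+10·14·3=4920 → min 1830 | Q..T: k=2: 0+1305+16·15·15=4905; k=3: 3360+630+16·14·15=7350; k=4: 1350+0+16·3·15=2070 → min 2070.
Top-level splits: k=1: (P..P)·(Q..T) → 0+2070+10·16·15 = 4470; k=2: (P..Q)·(R..T) → 2400+1305+10·15·15 = 5955; k=3: (P..R)·(S..T) → 4500+630+10·14·15 = 7230; k=4: (P..S)·(T..T) → 1830+0+10·3·15 = 2280.
Best split is after S, i.e. k = 4.

4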